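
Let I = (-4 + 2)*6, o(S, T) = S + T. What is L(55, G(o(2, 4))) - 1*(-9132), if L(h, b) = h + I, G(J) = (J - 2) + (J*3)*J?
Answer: 9175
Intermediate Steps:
I = -12 (I = -2*6 = -12)
G(J) = -2 + J + 3*J**2 (G(J) = (-2 + J) + (3*J)*J = (-2 + J) + 3*J**2 = -2 + J + 3*J**2)
L(h, b) = -12 + h (L(h, b) = h - 12 = -12 + h)
L(55, G(o(2, 4))) - 1*(-9132) = (-12 + 55) - 1*(-9132) = 43 + 9132 = 9175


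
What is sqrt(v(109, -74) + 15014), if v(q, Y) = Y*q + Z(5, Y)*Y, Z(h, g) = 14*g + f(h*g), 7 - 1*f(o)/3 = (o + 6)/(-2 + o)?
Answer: 2*sqrt(19766623)/31 ≈ 286.84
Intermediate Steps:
f(o) = 21 - 3*(6 + o)/(-2 + o) (f(o) = 21 - 3*(o + 6)/(-2 + o) = 21 - 3*(6 + o)/(-2 + o))
Z(h, g) = 14*g + 6*(-10 + 3*g*h)/(-2 + g*h) (Z(h, g) = 14*g + 6*(-10 + 3*(h*g))/(-2 + h*g) = 14*g + 6*(-10 + 3*(g*h))/(-2 + g*h) = 14*g + 6*(-10 + 3*g*h)/(-2 + g*h))
v(q, Y) = Y*q + 2*Y*(-30 + 45*Y + 7*Y*(-2 + 5*Y))/(-2 + 5*Y) (v(q, Y) = Y*q + (2*(-30 + 7*Y*(-2 + Y*5) + 9*Y*5)/(-2 + Y*5))*Y = Y*q + (2*(-30 + 7*Y*(-2 + 5*Y) + 45*Y)/(-2 + 5*Y))*Y = Y*q + (2*(-30 + 45*Y + 7*Y*(-2 + 5*Y))/(-2 + 5*Y))*Y = Y*q + 2*Y*(-30 + 45*Y + 7*Y*(-2 + 5*Y))/(-2 + 5*Y))
sqrt(v(109, -74) + 15014) = sqrt(-74*(-60 - 2*109 + 62*(-74) + 70*(-74)**2 + 5*(-74)*109)/(-2 + 5*(-74)) + 15014) = sqrt(-74*(-60 - 218 - 4588 + 70*5476 - 40330)/(-2 - 370) + 15014) = sqrt(-74*(-60 - 218 - 4588 + 383320 - 40330)/(-372) + 15014) = sqrt(-74*(-1/372)*338124 + 15014) = sqrt(2085098/31 + 15014) = sqrt(2550532/31) = 2*sqrt(19766623)/31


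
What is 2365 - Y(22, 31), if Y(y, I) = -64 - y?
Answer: 2451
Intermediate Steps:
2365 - Y(22, 31) = 2365 - (-64 - 1*22) = 2365 - (-64 - 22) = 2365 - 1*(-86) = 2365 + 86 = 2451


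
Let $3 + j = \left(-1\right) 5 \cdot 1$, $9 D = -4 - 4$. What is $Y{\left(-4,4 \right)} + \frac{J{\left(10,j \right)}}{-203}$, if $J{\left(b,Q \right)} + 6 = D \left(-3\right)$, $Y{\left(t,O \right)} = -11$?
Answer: $- \frac{6689}{609} \approx -10.984$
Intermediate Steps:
$D = - \frac{8}{9}$ ($D = \frac{-4 - 4}{9} = \frac{1}{9} \left(-8\right) = - \frac{8}{9} \approx -0.88889$)
$j = -8$ ($j = -3 + \left(-1\right) 5 \cdot 1 = -3 - 5 = -8$)
$J{\left(b,Q \right)} = - \frac{10}{3}$ ($J{\left(b,Q \right)} = -6 - - \frac{8}{3} = -6 + \frac{8}{3} = - \frac{10}{3}$)
$Y{\left(-4,4 \right)} + \frac{J{\left(10,j \right)}}{-203} = -11 + \frac{1}{-203} \left(- \frac{10}{3}\right) = -11 - - \frac{10}{609} = -11 + \frac{10}{609} = - \frac{6689}{609}$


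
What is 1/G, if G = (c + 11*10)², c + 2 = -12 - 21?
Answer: 1/5625 ≈ 0.00017778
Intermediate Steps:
c = -35 (c = -2 + (-12 - 21) = -2 - 33 = -35)
G = 5625 (G = (-35 + 11*10)² = (-35 + 110)² = 75² = 5625)
1/G = 1/5625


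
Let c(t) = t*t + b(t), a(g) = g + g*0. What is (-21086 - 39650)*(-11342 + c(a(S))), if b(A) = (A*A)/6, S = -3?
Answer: 688229984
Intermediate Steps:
a(g) = g (a(g) = g + 0 = g)
b(A) = A²/6 (b(A) = A²*(⅙) = A²/6)
c(t) = 7*t²/6 (c(t) = t*t + t²/6 = t² + t²/6 = 7*t²/6)
(-21086 - 39650)*(-11342 + c(a(S))) = (-21086 - 39650)*(-11342 + (7/6)*(-3)²) = -60736*(-11342 + (7/6)*9) = -60736*(-11342 + 21/2) = -60736*(-22663/2) = 688229984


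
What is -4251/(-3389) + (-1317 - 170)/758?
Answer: -1817185/2568862 ≈ -0.70739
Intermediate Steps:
-4251/(-3389) + (-1317 - 170)/758 = -4251*(-1/3389) - 1487*1/758 = 4251/3389 - 1487/758 = -1817185/2568862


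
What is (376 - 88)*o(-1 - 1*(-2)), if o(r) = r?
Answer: 288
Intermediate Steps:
(376 - 88)*o(-1 - 1*(-2)) = (376 - 88)*(-1 - 1*(-2)) = 288*(-1 + 2) = 288*1 = 288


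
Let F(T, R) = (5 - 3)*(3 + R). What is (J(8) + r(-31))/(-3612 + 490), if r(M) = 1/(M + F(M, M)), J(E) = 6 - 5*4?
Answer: 1219/271614 ≈ 0.0044880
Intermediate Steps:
J(E) = -14 (J(E) = 6 - 20 = -14)
F(T, R) = 6 + 2*R (F(T, R) = 2*(3 + R) = 6 + 2*R)
r(M) = 1/(6 + 3*M) (r(M) = 1/(M + (6 + 2*M)) = 1/(6 + 3*M))
(J(8) + r(-31))/(-3612 + 490) = (-14 + 1/(3*(2 - 31)))/(-3612 + 490) = (-14 + (1/3)/(-29))/(-3122) = (-14 + (1/3)*(-1/29))*(-1/3122) = (-14 - 1/87)*(-1/3122) = -1219/87*(-1/3122) = 1219/271614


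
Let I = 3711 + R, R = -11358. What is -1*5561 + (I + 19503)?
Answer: 6295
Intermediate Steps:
I = -7647 (I = 3711 - 11358 = -7647)
-1*5561 + (I + 19503) = -1*5561 + (-7647 + 19503) = -5561 + 11856 = 6295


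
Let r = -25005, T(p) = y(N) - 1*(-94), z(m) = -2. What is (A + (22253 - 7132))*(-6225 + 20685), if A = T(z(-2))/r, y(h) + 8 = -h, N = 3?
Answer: 364488903208/1667 ≈ 2.1865e+8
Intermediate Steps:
y(h) = -8 - h
T(p) = 83 (T(p) = (-8 - 1*3) - 1*(-94) = (-8 - 3) + 94 = -11 + 94 = 83)
A = -83/25005 (A = 83/(-25005) = 83*(-1/25005) = -83/25005 ≈ -0.0033193)
(A + (22253 - 7132))*(-6225 + 20685) = (-83/25005 + (22253 - 7132))*(-6225 + 20685) = (-83/25005 + 15121)*14460 = (378100522/25005)*14460 = 364488903208/1667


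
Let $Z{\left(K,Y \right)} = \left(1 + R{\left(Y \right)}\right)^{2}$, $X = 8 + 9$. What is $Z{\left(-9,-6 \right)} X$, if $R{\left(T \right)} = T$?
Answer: $425$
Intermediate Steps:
$X = 17$
$Z{\left(K,Y \right)} = \left(1 + Y\right)^{2}$
$Z{\left(-9,-6 \right)} X = \left(1 - 6\right)^{2} \cdot 17 = \left(-5\right)^{2} \cdot 17 = 25 \cdot 17 = 425$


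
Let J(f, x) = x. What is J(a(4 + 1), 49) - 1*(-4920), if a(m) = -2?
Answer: 4969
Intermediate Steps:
J(a(4 + 1), 49) - 1*(-4920) = 49 - 1*(-4920) = 49 + 4920 = 4969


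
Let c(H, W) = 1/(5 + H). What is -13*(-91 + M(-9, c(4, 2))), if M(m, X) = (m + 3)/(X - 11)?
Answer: 57616/49 ≈ 1175.8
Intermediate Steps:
M(m, X) = (3 + m)/(-11 + X)
-13*(-91 + M(-9, c(4, 2))) = -13*(-91 + (3 - 9)/(-11 + 1/(5 + 4))) = -13*(-91 - 6/(-11 + 1/9)) = -13*(-91 - 6/(-98/9)) = -13*(-91 - 9/98*(-6)) = -13*(-91 + 27/49) = -13*(-4432/49) = 57616/49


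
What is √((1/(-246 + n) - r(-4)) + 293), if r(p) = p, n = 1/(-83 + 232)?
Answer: 4*√24937308386/36653 ≈ 17.234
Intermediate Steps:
n = 1/149 ≈ 0.0067114
√((1/(-246 + n) - r(-4)) + 293) = √((1/(-246 + 1/149) - 1*(-4)) + 293) = √((1/(-36653/149) + 4) + 293) = √((-149/36653 + 4) + 293) = √(146463/36653 + 293) = √(10885792/36653) = 4*√24937308386/36653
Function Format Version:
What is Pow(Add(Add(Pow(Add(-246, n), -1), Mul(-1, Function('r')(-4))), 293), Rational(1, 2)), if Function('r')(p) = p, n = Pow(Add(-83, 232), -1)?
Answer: Mul(Rational(4, 36653), Pow(24937308386, Rational(1, 2))) ≈ 17.234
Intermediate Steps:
n = Rational(1, 149) (n = Pow(149, -1) = Rational(1, 149) ≈ 0.0067114)
Pow(Add(Add(Pow(Add(-246, n), -1), Mul(-1, Function('r')(-4))), 293), Rational(1, 2)) = Pow(Add(Add(Pow(Add(-246, Rational(1, 149)), -1), Mul(-1, -4)), 293), Rational(1, 2)) = Pow(Add(Add(Pow(Rational(-36653, 149), -1), 4), 293), Rational(1, 2)) = Pow(Add(Add(Rational(-149, 36653), 4), 293), Rational(1, 2)) = Pow(Add(Rational(146463, 36653), 293), Rational(1, 2)) = Pow(Rational(10885792, 36653), Rational(1, 2)) = Mul(Rational(4, 36653), Pow(24937308386, Rational(1, 2)))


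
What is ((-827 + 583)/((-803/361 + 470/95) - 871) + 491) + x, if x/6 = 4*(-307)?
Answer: -538873453/78362 ≈ -6876.7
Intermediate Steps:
x = -7368 (x = 6*(4*(-307)) = 6*(-1228) = -7368)
((-827 + 583)/((-803/361 + 470/95) - 871) + 491) + x = ((-827 + 583)/((-803/361 + 470/95) - 871) + 491) - 7368 = (-244/((-803*1/361 + 470*(1/95)) - 871) + 491) - 7368 = (-244/((-803/361 + 94/19) - 871) + 491) - 7368 = (-244/(983/361 - 871) + 491) - 7368 = (-244/(-313448/361) + 491) - 7368 = (-244*(-361/313448) + 491) - 7368 = (22021/78362 + 491) - 7368 = 38497763/78362 - 7368 = -538873453/78362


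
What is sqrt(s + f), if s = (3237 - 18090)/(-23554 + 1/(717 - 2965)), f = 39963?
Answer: 3*sqrt(12449284678302197131)/52949393 ≈ 199.91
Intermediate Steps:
s = 33389544/52949393 (s = -14853/(-23554 + 1/(-2248)) = -14853/(-23554 - 1/2248) = -14853/(-52949393/2248) = -14853*(-2248/52949393) = 33389544/52949393 ≈ 0.63059)
sqrt(s + f) = sqrt(33389544/52949393 + 39963) = sqrt(2116049982003/52949393) = 3*sqrt(12449284678302197131)/52949393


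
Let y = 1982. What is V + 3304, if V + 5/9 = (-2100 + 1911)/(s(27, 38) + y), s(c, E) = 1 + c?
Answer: 19919203/6030 ≈ 3303.4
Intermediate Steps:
V = -3917/6030 (V = -5/9 + (-2100 + 1911)/((1 + 27) + 1982) = -5/9 - 189/(28 + 1982) = -5/9 - 189/2010 = -5/9 - 189*1/2010 = -5/9 - 63/670 = -3917/6030 ≈ -0.64959)
V + 3304 = -3917/6030 + 3304 = 19919203/6030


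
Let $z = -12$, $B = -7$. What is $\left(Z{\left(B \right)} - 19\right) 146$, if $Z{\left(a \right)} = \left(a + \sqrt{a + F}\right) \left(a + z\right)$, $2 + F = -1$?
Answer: $16644 - 2774 i \sqrt{10} \approx 16644.0 - 8772.2 i$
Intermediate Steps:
$F = -3$ ($F = -2 - 1 = -3$)
$Z{\left(a \right)} = \left(-12 + a\right) \left(a + \sqrt{-3 + a}\right)$ ($Z{\left(a \right)} = \left(a + \sqrt{a - 3}\right) \left(a - 12\right) = \left(a + \sqrt{-3 + a}\right) \left(-12 + a\right) = \left(-12 + a\right) \left(a + \sqrt{-3 + a}\right)$)
$\left(Z{\left(B \right)} - 19\right) 146 = \left(\left(\left(-7\right)^{2} - -84 - 12 \sqrt{-3 - 7} - 7 \sqrt{-3 - 7}\right) - 19\right) 146 = \left(\left(49 + 84 - 12 \sqrt{-10} - 7 \sqrt{-10}\right) - 19\right) 146 = \left(\left(49 + 84 - 12 i \sqrt{10} - 7 i \sqrt{10}\right) - 19\right) 146 = \left(\left(133 - 19 i \sqrt{10}\right) - 19\right) 146 = \left(114 - 19 i \sqrt{10}\right) 146 = 16644 - 2774 i \sqrt{10}$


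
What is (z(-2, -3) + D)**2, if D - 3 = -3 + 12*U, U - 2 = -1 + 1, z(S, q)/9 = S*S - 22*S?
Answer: 207936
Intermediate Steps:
z(S, q) = -198*S + 9*S**2 (z(S, q) = 9*(S*S - 22*S) = 9*(S**2 - 22*S) = -198*S + 9*S**2)
U = 2 (U = 2 + (-1 + 1) = 2 + 0 = 2)
D = 24 (D = 3 + (-3 + 12*2) = 3 + (-3 + 24) = 3 + 21 = 24)
(z(-2, -3) + D)**2 = (9*(-2)*(-22 - 2) + 24)**2 = (9*(-2)*(-24) + 24)**2 = (432 + 24)**2 = 456**2 = 207936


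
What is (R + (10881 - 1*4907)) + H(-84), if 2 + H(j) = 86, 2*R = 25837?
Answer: 37953/2 ≈ 18977.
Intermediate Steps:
R = 25837/2 (R = (½)*25837 = 25837/2 ≈ 12919.)
H(j) = 84 (H(j) = -2 + 86 = 84)
(R + (10881 - 1*4907)) + H(-84) = (25837/2 + (10881 - 1*4907)) + 84 = (25837/2 + (10881 - 4907)) + 84 = (25837/2 + 5974) + 84 = 37785/2 + 84 = 37953/2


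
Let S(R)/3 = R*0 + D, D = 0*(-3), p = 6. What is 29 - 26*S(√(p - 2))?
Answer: 29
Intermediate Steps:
D = 0
S(R) = 0 (S(R) = 3*(R*0 + 0) = 3*(0 + 0) = 3*0 = 0)
29 - 26*S(√(p - 2)) = 29 - 26*0 = 29 + 0 = 29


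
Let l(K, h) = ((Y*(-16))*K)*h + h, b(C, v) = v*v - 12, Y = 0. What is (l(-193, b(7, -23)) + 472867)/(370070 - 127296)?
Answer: 236692/121387 ≈ 1.9499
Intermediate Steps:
b(C, v) = -12 + v**2 (b(C, v) = v**2 - 12 = -12 + v**2)
l(K, h) = h (l(K, h) = ((0*(-16))*K)*h + h = (0*K)*h + h = 0*h + h = 0 + h = h)
(l(-193, b(7, -23)) + 472867)/(370070 - 127296) = ((-12 + (-23)**2) + 472867)/(370070 - 127296) = ((-12 + 529) + 472867)/242774 = (517 + 472867)*(1/242774) = 473384*(1/242774) = 236692/121387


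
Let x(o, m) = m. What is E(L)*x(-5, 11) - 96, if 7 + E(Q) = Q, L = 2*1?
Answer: -151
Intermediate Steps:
L = 2
E(Q) = -7 + Q
E(L)*x(-5, 11) - 96 = (-7 + 2)*11 - 96 = -5*11 - 96 = -55 - 96 = -151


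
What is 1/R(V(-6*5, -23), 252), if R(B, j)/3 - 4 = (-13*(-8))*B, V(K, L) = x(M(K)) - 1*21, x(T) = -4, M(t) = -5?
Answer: -1/7788 ≈ -0.00012840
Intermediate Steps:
V(K, L) = -25 (V(K, L) = -4 - 1*21 = -4 - 21 = -25)
R(B, j) = 12 + 312*B (R(B, j) = 12 + 3*((-13*(-8))*B) = 12 + 3*(104*B) = 12 + 312*B)
1/R(V(-6*5, -23), 252) = 1/(12 + 312*(-25)) = 1/(12 - 7800) = 1/(-7788) = -1/7788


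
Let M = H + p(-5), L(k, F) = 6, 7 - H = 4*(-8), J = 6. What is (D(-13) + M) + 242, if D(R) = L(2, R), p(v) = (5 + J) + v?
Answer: 293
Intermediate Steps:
p(v) = 11 + v (p(v) = (5 + 6) + v = 11 + v)
H = 39 (H = 7 - 4*(-8) = 7 - 1*(-32) = 7 + 32 = 39)
D(R) = 6
M = 45 (M = 39 + (11 - 5) = 39 + 6 = 45)
(D(-13) + M) + 242 = (6 + 45) + 242 = 51 + 242 = 293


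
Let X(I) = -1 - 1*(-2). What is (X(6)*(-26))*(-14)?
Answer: 364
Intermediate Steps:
X(I) = 1 (X(I) = -1 + 2 = 1)
(X(6)*(-26))*(-14) = (1*(-26))*(-14) = -26*(-14) = 364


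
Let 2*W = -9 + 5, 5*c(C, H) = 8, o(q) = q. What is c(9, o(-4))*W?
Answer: -16/5 ≈ -3.2000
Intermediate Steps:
c(C, H) = 8/5 (c(C, H) = (1/5)*8 = 8/5)
W = -2 (W = (-9 + 5)/2 = (1/2)*(-4) = -2)
c(9, o(-4))*W = (8/5)*(-2) = -16/5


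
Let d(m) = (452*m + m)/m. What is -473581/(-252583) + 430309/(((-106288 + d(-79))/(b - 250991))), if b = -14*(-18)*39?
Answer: 26211752279190096/26732121805 ≈ 9.8053e+5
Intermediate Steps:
d(m) = 453 (d(m) = (453*m)/m = 453)
b = 9828 (b = 252*39 = 9828)
-473581/(-252583) + 430309/(((-106288 + d(-79))/(b - 250991))) = -473581/(-252583) + 430309/(((-106288 + 453)/(9828 - 250991))) = -473581*(-1/252583) + 430309/((-105835/(-241163))) = 473581/252583 + 430309/((-105835*(-1/241163))) = 473581/252583 + 430309/(105835/241163) = 473581/252583 + 430309*(241163/105835) = 473581/252583 + 103774609367/105835 = 26211752279190096/26732121805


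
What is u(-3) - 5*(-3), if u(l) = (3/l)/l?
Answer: 46/3 ≈ 15.333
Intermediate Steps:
u(l) = 3/l**2
u(-3) - 5*(-3) = 3/(-3)**2 - 5*(-3) = 3*(1/9) + 15 = 1/3 + 15 = 46/3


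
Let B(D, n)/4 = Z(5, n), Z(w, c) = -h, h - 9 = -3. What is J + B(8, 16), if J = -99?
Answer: -123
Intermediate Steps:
h = 6 (h = 9 - 3 = 6)
Z(w, c) = -6 (Z(w, c) = -1*6 = -6)
B(D, n) = -24 (B(D, n) = 4*(-6) = -24)
J + B(8, 16) = -99 - 24 = -123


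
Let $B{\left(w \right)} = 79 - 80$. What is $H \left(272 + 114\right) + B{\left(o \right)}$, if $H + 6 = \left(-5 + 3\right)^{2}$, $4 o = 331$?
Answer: $-773$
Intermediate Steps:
$o = \frac{331}{4}$ ($o = \frac{1}{4} \cdot 331 = \frac{331}{4} \approx 82.75$)
$H = -2$ ($H = -6 + \left(-5 + 3\right)^{2} = -6 + \left(-2\right)^{2} = -6 + 4 = -2$)
$B{\left(w \right)} = -1$
$H \left(272 + 114\right) + B{\left(o \right)} = - 2 \left(272 + 114\right) - 1 = \left(-2\right) 386 - 1 = -772 - 1 = -773$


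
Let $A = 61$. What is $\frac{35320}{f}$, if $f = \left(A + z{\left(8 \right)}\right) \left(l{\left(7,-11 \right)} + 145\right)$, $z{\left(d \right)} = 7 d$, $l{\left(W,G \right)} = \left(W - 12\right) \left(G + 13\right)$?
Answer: $\frac{7064}{3159} \approx 2.2361$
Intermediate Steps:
$l{\left(W,G \right)} = \left(-12 + W\right) \left(13 + G\right)$
$f = 15795$ ($f = \left(61 + 7 \cdot 8\right) \left(\left(-156 - -132 + 13 \cdot 7 - 77\right) + 145\right) = \left(61 + 56\right) \left(\left(-156 + 132 + 91 - 77\right) + 145\right) = 117 \left(-10 + 145\right) = 117 \cdot 135 = 15795$)
$\frac{35320}{f} = \frac{35320}{15795} = 35320 \cdot \frac{1}{15795} = \frac{7064}{3159}$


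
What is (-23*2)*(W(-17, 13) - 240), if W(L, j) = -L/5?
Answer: 54418/5 ≈ 10884.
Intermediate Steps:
W(L, j) = -L/5 (W(L, j) = -L*(⅕) = -L/5)
(-23*2)*(W(-17, 13) - 240) = (-23*2)*(-⅕*(-17) - 240) = -46*(17/5 - 240) = -46*(-1183/5) = 54418/5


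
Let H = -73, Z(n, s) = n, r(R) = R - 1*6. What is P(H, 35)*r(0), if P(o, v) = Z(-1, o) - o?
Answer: -432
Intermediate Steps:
r(R) = -6 + R (r(R) = R - 6 = -6 + R)
P(o, v) = -1 - o
P(H, 35)*r(0) = (-1 - 1*(-73))*(-6 + 0) = (-1 + 73)*(-6) = 72*(-6) = -432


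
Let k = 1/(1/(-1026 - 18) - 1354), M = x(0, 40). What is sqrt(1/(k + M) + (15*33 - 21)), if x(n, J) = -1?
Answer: sqrt(946546644196517)/1414621 ≈ 21.749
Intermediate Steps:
M = -1
k = -1044/1413577 (k = 1/(1/(-1044) - 1354) = 1/(-1/1044 - 1354) = 1/(-1413577/1044) = -1044/1413577 ≈ -0.00073855)
sqrt(1/(k + M) + (15*33 - 21)) = sqrt(1/(-1044/1413577 - 1) + (15*33 - 21)) = sqrt(1/(-1414621/1413577) + (495 - 21)) = sqrt(-1413577/1414621 + 474) = sqrt(669116777/1414621) = sqrt(946546644196517)/1414621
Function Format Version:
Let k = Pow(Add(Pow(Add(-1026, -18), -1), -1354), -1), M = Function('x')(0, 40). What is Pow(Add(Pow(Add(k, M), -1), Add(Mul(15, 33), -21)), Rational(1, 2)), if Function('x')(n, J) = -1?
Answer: Mul(Rational(1, 1414621), Pow(946546644196517, Rational(1, 2))) ≈ 21.749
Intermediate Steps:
M = -1
k = Rational(-1044, 1413577) (k = Pow(Add(Pow(-1044, -1), -1354), -1) = Pow(Add(Rational(-1, 1044), -1354), -1) = Pow(Rational(-1413577, 1044), -1) = Rational(-1044, 1413577) ≈ -0.00073855)
Pow(Add(Pow(Add(k, M), -1), Add(Mul(15, 33), -21)), Rational(1, 2)) = Pow(Add(Pow(Add(Rational(-1044, 1413577), -1), -1), Add(Mul(15, 33), -21)), Rational(1, 2)) = Pow(Add(Pow(Rational(-1414621, 1413577), -1), Add(495, -21)), Rational(1, 2)) = Pow(Add(Rational(-1413577, 1414621), 474), Rational(1, 2)) = Pow(Rational(669116777, 1414621), Rational(1, 2)) = Mul(Rational(1, 1414621), Pow(946546644196517, Rational(1, 2)))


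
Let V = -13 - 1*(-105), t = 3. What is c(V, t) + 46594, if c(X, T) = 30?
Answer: 46624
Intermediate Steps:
V = 92 (V = -13 + 105 = 92)
c(V, t) + 46594 = 30 + 46594 = 46624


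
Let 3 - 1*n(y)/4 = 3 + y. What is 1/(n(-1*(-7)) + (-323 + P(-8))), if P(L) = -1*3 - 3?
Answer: -1/357 ≈ -0.0028011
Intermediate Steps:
P(L) = -6 (P(L) = -3 - 3 = -6)
n(y) = -4*y (n(y) = 12 - 4*(3 + y) = 12 + (-12 - 4*y) = -4*y)
1/(n(-1*(-7)) + (-323 + P(-8))) = 1/(-(-4)*(-7) + (-323 - 6)) = 1/(-4*7 - 329) = 1/(-28 - 329) = 1/(-357) = -1/357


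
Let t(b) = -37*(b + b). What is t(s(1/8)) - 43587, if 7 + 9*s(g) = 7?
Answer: -43587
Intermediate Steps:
s(g) = 0 (s(g) = -7/9 + (1/9)*7 = -7/9 + 7/9 = 0)
t(b) = -74*b
t(s(1/8)) - 43587 = -74*0 - 43587 = 0 - 43587 = -43587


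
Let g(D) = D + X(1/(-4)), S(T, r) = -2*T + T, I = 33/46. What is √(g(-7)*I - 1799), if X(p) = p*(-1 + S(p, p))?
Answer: I*√61072406/184 ≈ 42.472*I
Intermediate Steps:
I = 33/46 (I = 33*(1/46) = 33/46 ≈ 0.71739)
S(T, r) = -T
X(p) = p*(-1 - p)
g(D) = 3/16 + D (g(D) = D - 1*(1 + 1/(-4))/(-4) = D - 1*(-¼)*(1 - ¼) = D - 1*(-¼)*¾ = D + 3/16 = 3/16 + D)
√(g(-7)*I - 1799) = √((3/16 - 7)*(33/46) - 1799) = √(-109/16*33/46 - 1799) = √(-3597/736 - 1799) = √(-1327661/736) = I*√61072406/184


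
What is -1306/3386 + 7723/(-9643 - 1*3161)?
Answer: -21436051/21677172 ≈ -0.98888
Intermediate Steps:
-1306/3386 + 7723/(-9643 - 1*3161) = -1306*1/3386 + 7723/(-9643 - 3161) = -653/1693 + 7723/(-12804) = -653/1693 + 7723*(-1/12804) = -653/1693 - 7723/12804 = -21436051/21677172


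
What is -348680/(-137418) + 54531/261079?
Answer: 49263283339/17938477011 ≈ 2.7462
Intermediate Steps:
-348680/(-137418) + 54531/261079 = -348680*(-1/137418) + 54531*(1/261079) = 174340/68709 + 54531/261079 = 49263283339/17938477011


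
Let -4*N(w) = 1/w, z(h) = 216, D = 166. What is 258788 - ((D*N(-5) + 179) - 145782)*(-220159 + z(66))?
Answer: -320222763141/10 ≈ -3.2022e+10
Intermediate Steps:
N(w) = -1/(4*w)
258788 - ((D*N(-5) + 179) - 145782)*(-220159 + z(66)) = 258788 - ((166*(-1/4/(-5)) + 179) - 145782)*(-220159 + 216) = 258788 - ((166*(-1/4*(-1/5)) + 179) - 145782)*(-219943) = 258788 - ((166*(1/20) + 179) - 145782)*(-219943) = 258788 - ((83/10 + 179) - 145782)*(-219943) = 258788 - (1873/10 - 145782)*(-219943) = 258788 - (-1455947)*(-219943)/10 = 258788 - 1*320225351021/10 = 258788 - 320225351021/10 = -320222763141/10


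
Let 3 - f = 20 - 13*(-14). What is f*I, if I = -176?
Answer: 35024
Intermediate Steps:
f = -199 (f = 3 - (20 - 13*(-14)) = 3 - (20 + 182) = 3 - 1*202 = 3 - 202 = -199)
f*I = -199*(-176) = 35024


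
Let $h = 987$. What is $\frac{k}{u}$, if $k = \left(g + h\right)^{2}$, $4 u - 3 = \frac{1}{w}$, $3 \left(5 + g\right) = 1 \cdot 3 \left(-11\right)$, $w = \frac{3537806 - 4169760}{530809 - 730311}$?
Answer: $\frac{595832141314}{523841} \approx 1.1374 \cdot 10^{6}$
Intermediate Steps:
$w = \frac{315977}{99751}$ ($w = - \frac{631954}{-199502} = \left(-631954\right) \left(- \frac{1}{199502}\right) = \frac{315977}{99751} \approx 3.1677$)
$g = -16$ ($g = -5 + \frac{1 \cdot 3 \left(-11\right)}{3} = -5 + \frac{3 \left(-11\right)}{3} = -5 + \frac{1}{3} \left(-33\right) = -5 - 11 = -16$)
$u = \frac{523841}{631954}$ ($u = \frac{3}{4} + \frac{1}{4 \cdot \frac{315977}{99751}} = \frac{3}{4} + \frac{1}{4} \cdot \frac{99751}{315977} = \frac{3}{4} + \frac{99751}{1263908} = \frac{523841}{631954} \approx 0.82892$)
$k = 942841$ ($k = \left(-16 + 987\right)^{2} = 971^{2} = 942841$)
$\frac{k}{u} = \frac{942841}{\frac{523841}{631954}} = 942841 \cdot \frac{631954}{523841} = \frac{595832141314}{523841}$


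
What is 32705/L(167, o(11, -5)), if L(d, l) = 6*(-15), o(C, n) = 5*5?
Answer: -6541/18 ≈ -363.39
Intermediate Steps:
o(C, n) = 25
L(d, l) = -90
32705/L(167, o(11, -5)) = 32705/(-90) = 32705*(-1/90) = -6541/18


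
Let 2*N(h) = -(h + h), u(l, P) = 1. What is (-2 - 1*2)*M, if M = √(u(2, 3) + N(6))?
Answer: -4*I*√5 ≈ -8.9443*I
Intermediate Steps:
N(h) = -h (N(h) = (-(h + h))/2 = (-2*h)/2 = -h)
M = I*√5 (M = √(1 - 1*6) = √(1 - 6) = √(-5) = I*√5 ≈ 2.2361*I)
(-2 - 1*2)*M = (-2 - 1*2)*(I*√5) = (-2 - 2)*(I*√5) = -4*I*√5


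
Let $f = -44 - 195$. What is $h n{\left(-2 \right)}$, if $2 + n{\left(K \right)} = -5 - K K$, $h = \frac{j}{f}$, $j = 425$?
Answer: $\frac{4675}{239} \approx 19.561$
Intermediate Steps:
$f = -239$ ($f = -44 - 195 = -239$)
$h = - \frac{425}{239}$ ($h = \frac{425}{-239} = 425 \left(- \frac{1}{239}\right) = - \frac{425}{239} \approx -1.7782$)
$n{\left(K \right)} = -7 - K^{2}$ ($n{\left(K \right)} = -2 - \left(5 + K K\right) = -2 - \left(5 + K^{2}\right) = -7 - K^{2}$)
$h n{\left(-2 \right)} = - \frac{425 \left(-7 - \left(-2\right)^{2}\right)}{239} = - \frac{425 \left(-7 - 4\right)}{239} = \left(- \frac{425}{239}\right) \left(-11\right) = \frac{4675}{239}$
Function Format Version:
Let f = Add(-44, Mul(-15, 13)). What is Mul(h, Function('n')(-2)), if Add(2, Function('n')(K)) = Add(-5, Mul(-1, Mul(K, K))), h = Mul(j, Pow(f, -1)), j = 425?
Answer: Rational(4675, 239) ≈ 19.561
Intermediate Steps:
f = -239 (f = Add(-44, -195) = -239)
h = Rational(-425, 239) (h = Mul(425, Pow(-239, -1)) = Mul(425, Rational(-1, 239)) = Rational(-425, 239) ≈ -1.7782)
Function('n')(K) = Add(-7, Mul(-1, Pow(K, 2))) (Function('n')(K) = Add(-2, Add(-5, Mul(-1, Mul(K, K)))) = Add(-2, Add(-5, Mul(-1, Pow(K, 2)))) = Add(-7, Mul(-1, Pow(K, 2))))
Mul(h, Function('n')(-2)) = Mul(Rational(-425, 239), Add(-7, Mul(-1, Pow(-2, 2)))) = Mul(Rational(-425, 239), Add(-7, Mul(-1, 4))) = Mul(Rational(-425, 239), Add(-7, -4)) = Mul(Rational(-425, 239), -11) = Rational(4675, 239)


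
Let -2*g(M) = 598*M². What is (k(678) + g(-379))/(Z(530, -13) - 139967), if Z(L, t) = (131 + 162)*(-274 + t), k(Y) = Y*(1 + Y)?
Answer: 42488297/224058 ≈ 189.63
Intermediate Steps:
Z(L, t) = -80282 + 293*t (Z(L, t) = 293*(-274 + t) = -80282 + 293*t)
g(M) = -299*M²
(k(678) + g(-379))/(Z(530, -13) - 139967) = (678*(1 + 678) - 299*(-379)²)/((-80282 + 293*(-13)) - 139967) = (678*679 - 299*143641)/((-80282 - 3809) - 139967) = (460362 - 42948659)/(-84091 - 139967) = -42488297/(-224058) = -42488297*(-1/224058) = 42488297/224058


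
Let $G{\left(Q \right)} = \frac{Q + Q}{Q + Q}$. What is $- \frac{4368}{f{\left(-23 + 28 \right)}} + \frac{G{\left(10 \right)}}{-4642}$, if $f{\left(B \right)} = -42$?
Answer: $\frac{482767}{4642} \approx 104.0$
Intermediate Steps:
$G{\left(Q \right)} = 1$ ($G{\left(Q \right)} = \frac{2 Q}{2 Q} = 2 Q \frac{1}{2 Q} = 1$)
$- \frac{4368}{f{\left(-23 + 28 \right)}} + \frac{G{\left(10 \right)}}{-4642} = - \frac{4368}{-42} + 1 \frac{1}{-4642} = \left(-4368\right) \left(- \frac{1}{42}\right) + 1 \left(- \frac{1}{4642}\right) = 104 - \frac{1}{4642} = \frac{482767}{4642}$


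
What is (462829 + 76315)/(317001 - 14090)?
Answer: 539144/302911 ≈ 1.7799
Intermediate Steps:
(462829 + 76315)/(317001 - 14090) = 539144/302911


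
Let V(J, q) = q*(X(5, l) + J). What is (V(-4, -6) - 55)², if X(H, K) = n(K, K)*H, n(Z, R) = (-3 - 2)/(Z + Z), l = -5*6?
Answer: 4489/4 ≈ 1122.3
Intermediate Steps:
l = -30
n(Z, R) = -5/(2*Z) (n(Z, R) = -5*1/(2*Z) = -5/(2*Z))
X(H, K) = -5*H/(2*K) (X(H, K) = (-5/(2*K))*H = -5*H/(2*K))
V(J, q) = q*(5/12 + J) (V(J, q) = q*(-5/2*5/(-30) + J) = q*(-5/2*5*(-1/30) + J) = q*(5/12 + J))
(V(-4, -6) - 55)² = ((1/12)*(-6)*(5 + 12*(-4)) - 55)² = ((1/12)*(-6)*(5 - 48) - 55)² = ((1/12)*(-6)*(-43) - 55)² = (43/2 - 55)² = (-67/2)² = 4489/4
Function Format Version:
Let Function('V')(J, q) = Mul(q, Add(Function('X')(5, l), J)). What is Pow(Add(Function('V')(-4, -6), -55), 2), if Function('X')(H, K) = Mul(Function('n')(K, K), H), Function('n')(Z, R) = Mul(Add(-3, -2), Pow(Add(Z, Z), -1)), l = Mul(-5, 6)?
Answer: Rational(4489, 4) ≈ 1122.3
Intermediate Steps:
l = -30
Function('n')(Z, R) = Mul(Rational(-5, 2), Pow(Z, -1)) (Function('n')(Z, R) = Mul(-5, Pow(Mul(2, Z), -1)) = Mul(-5, Mul(Rational(1, 2), Pow(Z, -1))) = Mul(Rational(-5, 2), Pow(Z, -1)))
Function('X')(H, K) = Mul(Rational(-5, 2), H, Pow(K, -1)) (Function('X')(H, K) = Mul(Mul(Rational(-5, 2), Pow(K, -1)), H) = Mul(Rational(-5, 2), H, Pow(K, -1)))
Function('V')(J, q) = Mul(q, Add(Rational(5, 12), J)) (Function('V')(J, q) = Mul(q, Add(Mul(Rational(-5, 2), 5, Pow(-30, -1)), J)) = Mul(q, Add(Mul(Rational(-5, 2), 5, Rational(-1, 30)), J)) = Mul(q, Add(Rational(5, 12), J)))
Pow(Add(Function('V')(-4, -6), -55), 2) = Pow(Add(Mul(Rational(1, 12), -6, Add(5, Mul(12, -4))), -55), 2) = Pow(Add(Mul(Rational(1, 12), -6, Add(5, -48)), -55), 2) = Pow(Add(Mul(Rational(1, 12), -6, -43), -55), 2) = Pow(Add(Rational(43, 2), -55), 2) = Pow(Rational(-67, 2), 2) = Rational(4489, 4)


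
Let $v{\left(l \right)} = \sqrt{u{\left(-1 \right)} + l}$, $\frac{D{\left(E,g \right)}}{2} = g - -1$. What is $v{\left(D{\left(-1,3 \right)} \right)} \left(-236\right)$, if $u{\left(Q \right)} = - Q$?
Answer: $-708$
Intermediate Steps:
$D{\left(E,g \right)} = 2 + 2 g$ ($D{\left(E,g \right)} = 2 \left(g - -1\right) = 2 \left(g + 1\right) = 2 \left(1 + g\right) = 2 + 2 g$)
$v{\left(l \right)} = \sqrt{1 + l}$ ($v{\left(l \right)} = \sqrt{\left(-1\right) \left(-1\right) + l} = \sqrt{1 + l}$)
$v{\left(D{\left(-1,3 \right)} \right)} \left(-236\right) = \sqrt{1 + \left(2 + 2 \cdot 3\right)} \left(-236\right) = \sqrt{1 + \left(2 + 6\right)} \left(-236\right) = \sqrt{1 + 8} \left(-236\right) = \sqrt{9} \left(-236\right) = 3 \left(-236\right) = -708$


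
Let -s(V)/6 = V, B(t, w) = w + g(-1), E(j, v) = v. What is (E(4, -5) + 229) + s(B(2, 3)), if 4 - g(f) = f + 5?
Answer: 206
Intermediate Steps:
g(f) = -1 - f (g(f) = 4 - (f + 5) = 4 - (5 + f) = 4 + (-5 - f) = -1 - f)
B(t, w) = w (B(t, w) = w + (-1 - 1*(-1)) = w + (-1 + 1) = w + 0 = w)
s(V) = -6*V
(E(4, -5) + 229) + s(B(2, 3)) = (-5 + 229) - 6*3 = 224 - 18 = 206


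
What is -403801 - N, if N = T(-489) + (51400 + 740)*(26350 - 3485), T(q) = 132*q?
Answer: -1192520353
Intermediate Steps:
N = 1192116552 (N = 132*(-489) + (51400 + 740)*(26350 - 3485) = -64548 + 52140*22865 = -64548 + 1192181100 = 1192116552)
-403801 - N = -403801 - 1*1192116552 = -403801 - 1192116552 = -1192520353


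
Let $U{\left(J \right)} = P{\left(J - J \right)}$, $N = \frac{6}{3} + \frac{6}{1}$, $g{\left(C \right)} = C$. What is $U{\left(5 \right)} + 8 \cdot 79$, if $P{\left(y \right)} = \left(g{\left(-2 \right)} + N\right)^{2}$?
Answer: $668$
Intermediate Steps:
$N = 8$ ($N = 6 \cdot \frac{1}{3} + 6 \cdot 1 = 2 + 6 = 8$)
$P{\left(y \right)} = 36$ ($P{\left(y \right)} = \left(-2 + 8\right)^{2} = 6^{2} = 36$)
$U{\left(J \right)} = 36$
$U{\left(5 \right)} + 8 \cdot 79 = 36 + 8 \cdot 79 = 36 + 632 = 668$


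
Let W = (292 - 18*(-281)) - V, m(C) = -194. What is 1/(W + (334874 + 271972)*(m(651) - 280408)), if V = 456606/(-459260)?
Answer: -229630/39101900653933157 ≈ -5.8726e-12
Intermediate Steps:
V = -228303/229630 (V = 456606*(-1/459260) = -228303/229630 ≈ -0.99422)
W = 1228748803/229630 (W = (292 - 18*(-281)) - 1*(-228303/229630) = (292 + 5058) + 228303/229630 = 5350 + 228303/229630 = 1228748803/229630 ≈ 5351.0)
1/(W + (334874 + 271972)*(m(651) - 280408)) = 1/(1228748803/229630 + (334874 + 271972)*(-194 - 280408)) = 1/(1228748803/229630 + 606846*(-280602)) = 1/(1228748803/229630 - 170282201292) = 1/(-39101900653933157/229630) = -229630/39101900653933157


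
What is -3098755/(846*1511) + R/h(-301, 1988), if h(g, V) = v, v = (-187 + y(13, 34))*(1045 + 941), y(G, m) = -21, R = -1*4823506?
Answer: 407154846283/44004405744 ≈ 9.2526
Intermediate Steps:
R = -4823506
v = -413088 (v = (-187 - 21)*(1045 + 941) = -208*1986 = -413088)
h(g, V) = -413088
-3098755/(846*1511) + R/h(-301, 1988) = -3098755/(846*1511) - 4823506/(-413088) = -3098755/1278306 - 4823506*(-1/413088) = -3098755*1/1278306 + 2411753/206544 = -3098755/1278306 + 2411753/206544 = 407154846283/44004405744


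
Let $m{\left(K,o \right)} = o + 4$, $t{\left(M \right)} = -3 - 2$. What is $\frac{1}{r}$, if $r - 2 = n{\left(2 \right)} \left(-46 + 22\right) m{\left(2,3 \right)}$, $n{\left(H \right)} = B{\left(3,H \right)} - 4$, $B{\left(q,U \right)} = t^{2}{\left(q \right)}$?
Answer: $- \frac{1}{3526} \approx -0.00028361$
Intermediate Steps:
$t{\left(M \right)} = -5$
$B{\left(q,U \right)} = 25$ ($B{\left(q,U \right)} = \left(-5\right)^{2} = 25$)
$n{\left(H \right)} = 21$ ($n{\left(H \right)} = 25 - 4 = 21$)
$m{\left(K,o \right)} = 4 + o$
$r = -3526$ ($r = 2 + 21 \left(-46 + 22\right) \left(4 + 3\right) = 2 + 21 \left(-24\right) 7 = 2 - 3528 = -3526$)
$\frac{1}{r} = \frac{1}{-3526} = - \frac{1}{3526}$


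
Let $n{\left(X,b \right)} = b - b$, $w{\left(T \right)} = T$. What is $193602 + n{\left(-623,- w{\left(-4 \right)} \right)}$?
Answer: $193602$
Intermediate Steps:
$n{\left(X,b \right)} = 0$
$193602 + n{\left(-623,- w{\left(-4 \right)} \right)} = 193602 + 0 = 193602$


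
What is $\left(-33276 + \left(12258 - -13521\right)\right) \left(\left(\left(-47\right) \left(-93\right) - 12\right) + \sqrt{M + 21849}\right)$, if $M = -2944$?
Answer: $-32679423 - 7497 \sqrt{18905} \approx -3.371 \cdot 10^{7}$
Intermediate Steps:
$\left(-33276 + \left(12258 - -13521\right)\right) \left(\left(\left(-47\right) \left(-93\right) - 12\right) + \sqrt{M + 21849}\right) = \left(-33276 + \left(12258 - -13521\right)\right) \left(\left(\left(-47\right) \left(-93\right) - 12\right) + \sqrt{-2944 + 21849}\right) = \left(-33276 + \left(12258 + 13521\right)\right) \left(\left(4371 - 12\right) + \sqrt{18905}\right) = \left(-33276 + 25779\right) \left(4359 + \sqrt{18905}\right) = - 7497 \left(4359 + \sqrt{18905}\right) = -32679423 - 7497 \sqrt{18905}$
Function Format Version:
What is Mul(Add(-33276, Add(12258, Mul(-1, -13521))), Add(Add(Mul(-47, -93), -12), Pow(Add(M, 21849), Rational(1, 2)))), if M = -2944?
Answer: Add(-32679423, Mul(-7497, Pow(18905, Rational(1, 2)))) ≈ -3.3710e+7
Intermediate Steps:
Mul(Add(-33276, Add(12258, Mul(-1, -13521))), Add(Add(Mul(-47, -93), -12), Pow(Add(M, 21849), Rational(1, 2)))) = Mul(Add(-33276, Add(12258, Mul(-1, -13521))), Add(Add(Mul(-47, -93), -12), Pow(Add(-2944, 21849), Rational(1, 2)))) = Mul(Add(-33276, Add(12258, 13521)), Add(Add(4371, -12), Pow(18905, Rational(1, 2)))) = Mul(Add(-33276, 25779), Add(4359, Pow(18905, Rational(1, 2)))) = Mul(-7497, Add(4359, Pow(18905, Rational(1, 2)))) = Add(-32679423, Mul(-7497, Pow(18905, Rational(1, 2))))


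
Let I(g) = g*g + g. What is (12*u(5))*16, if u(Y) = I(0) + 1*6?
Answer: 1152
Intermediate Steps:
I(g) = g + g² (I(g) = g² + g = g + g²)
u(Y) = 6 (u(Y) = 0*(1 + 0) + 1*6 = 0*1 + 6 = 0 + 6 = 6)
(12*u(5))*16 = (12*6)*16 = 72*16 = 1152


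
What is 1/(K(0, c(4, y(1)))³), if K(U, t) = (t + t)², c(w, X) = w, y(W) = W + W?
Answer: 1/262144 ≈ 3.8147e-6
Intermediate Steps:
y(W) = 2*W
K(U, t) = 4*t² (K(U, t) = (2*t)² = 4*t²)
1/(K(0, c(4, y(1)))³) = 1/((4*4²)³) = 1/((4*16)³) = 1/(64³) = 1/262144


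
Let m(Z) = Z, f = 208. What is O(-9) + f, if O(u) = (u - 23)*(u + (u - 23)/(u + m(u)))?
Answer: 3952/9 ≈ 439.11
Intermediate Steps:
O(u) = (-23 + u)*(u + (-23 + u)/(2*u)) (O(u) = (u - 23)*(u + (u - 23)/(u + u)) = (-23 + u)*(u + (-23 + u)/((2*u))) = (-23 + u)*(u + (-23 + u)*(1/(2*u))) = (-23 + u)*(u + (-23 + u)/(2*u)))
O(-9) + f = (-23 + (-9)² - 45/2*(-9) + (529/2)/(-9)) + 208 = (-23 + 81 + 405/2 + (529/2)*(-⅑)) + 208 = (-23 + 81 + 405/2 - 529/18) + 208 = 2080/9 + 208 = 3952/9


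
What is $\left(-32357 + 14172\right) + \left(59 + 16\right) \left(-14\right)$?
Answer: $-19235$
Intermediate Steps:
$\left(-32357 + 14172\right) + \left(59 + 16\right) \left(-14\right) = -18185 + 75 \left(-14\right) = -18185 - 1050 = -19235$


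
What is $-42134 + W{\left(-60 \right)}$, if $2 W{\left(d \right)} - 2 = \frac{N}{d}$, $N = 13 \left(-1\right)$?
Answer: $- \frac{5055947}{120} \approx -42133.0$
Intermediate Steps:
$N = -13$
$W{\left(d \right)} = 1 - \frac{13}{2 d}$ ($W{\left(d \right)} = 1 + \frac{\left(-13\right) \frac{1}{d}}{2} = 1 - \frac{13}{2 d}$)
$-42134 + W{\left(-60 \right)} = -42134 + \frac{- \frac{13}{2} - 60}{-60} = -42134 - - \frac{133}{120} = -42134 + \frac{133}{120} = - \frac{5055947}{120}$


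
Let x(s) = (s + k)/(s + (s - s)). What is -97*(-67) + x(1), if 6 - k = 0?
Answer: 6506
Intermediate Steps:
k = 6 (k = 6 - 1*0 = 6 + 0 = 6)
x(s) = (6 + s)/s (x(s) = (s + 6)/(s + (s - s)) = (6 + s)/(s + 0) = (6 + s)/s)
-97*(-67) + x(1) = -97*(-67) + (6 + 1)/1 = 6499 + 1*7 = 6499 + 7 = 6506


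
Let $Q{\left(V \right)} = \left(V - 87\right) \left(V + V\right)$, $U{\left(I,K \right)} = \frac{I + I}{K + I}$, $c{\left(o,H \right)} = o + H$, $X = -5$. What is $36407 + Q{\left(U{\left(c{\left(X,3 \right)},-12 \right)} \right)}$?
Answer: $\frac{1781515}{49} \approx 36357.0$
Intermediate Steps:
$c{\left(o,H \right)} = H + o$
$U{\left(I,K \right)} = \frac{2 I}{I + K}$
$Q{\left(V \right)} = 2 V \left(-87 + V\right)$ ($Q{\left(V \right)} = \left(-87 + V\right) 2 V = 2 V \left(-87 + V\right)$)
$36407 + Q{\left(U{\left(c{\left(X,3 \right)},-12 \right)} \right)} = 36407 + 2 \frac{2 \left(3 - 5\right)}{\left(3 - 5\right) - 12} \left(-87 + \frac{2 \left(3 - 5\right)}{\left(3 - 5\right) - 12}\right) = 36407 + 2 \cdot 2 \left(-2\right) \frac{1}{-2 - 12} \left(-87 + 2 \left(-2\right) \frac{1}{-2 - 12}\right) = 36407 + 2 \cdot 2 \left(-2\right) \frac{1}{-14} \left(-87 + 2 \left(-2\right) \frac{1}{-14}\right) = 36407 + 2 \cdot 2 \left(-2\right) \left(- \frac{1}{14}\right) \left(-87 + 2 \left(-2\right) \left(- \frac{1}{14}\right)\right) = 36407 + 2 \cdot \frac{2}{7} \left(-87 + \frac{2}{7}\right) = 36407 + 2 \cdot \frac{2}{7} \left(- \frac{607}{7}\right) = 36407 - \frac{2428}{49} = \frac{1781515}{49}$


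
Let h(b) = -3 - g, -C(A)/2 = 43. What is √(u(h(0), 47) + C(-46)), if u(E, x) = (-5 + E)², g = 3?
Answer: √35 ≈ 5.9161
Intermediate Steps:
C(A) = -86 (C(A) = -2*43 = -86)
h(b) = -6 (h(b) = -3 - 1*3 = -3 - 3 = -6)
√(u(h(0), 47) + C(-46)) = √((-5 - 6)² - 86) = √((-11)² - 86) = √(121 - 86) = √35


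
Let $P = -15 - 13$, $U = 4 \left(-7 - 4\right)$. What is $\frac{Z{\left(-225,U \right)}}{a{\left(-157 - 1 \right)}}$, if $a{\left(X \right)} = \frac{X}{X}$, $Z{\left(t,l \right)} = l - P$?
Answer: $-16$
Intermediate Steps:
$U = -44$ ($U = 4 \left(-11\right) = -44$)
$P = -28$
$Z{\left(t,l \right)} = 28 + l$ ($Z{\left(t,l \right)} = l - -28 = l + 28 = 28 + l$)
$a{\left(X \right)} = 1$
$\frac{Z{\left(-225,U \right)}}{a{\left(-157 - 1 \right)}} = \frac{28 - 44}{1} = \left(-16\right) 1 = -16$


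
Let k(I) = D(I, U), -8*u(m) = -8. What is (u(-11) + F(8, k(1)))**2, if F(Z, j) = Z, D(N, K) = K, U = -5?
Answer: 81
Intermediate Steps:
u(m) = 1 (u(m) = -1/8*(-8) = 1)
k(I) = -5
(u(-11) + F(8, k(1)))**2 = (1 + 8)**2 = 9**2 = 81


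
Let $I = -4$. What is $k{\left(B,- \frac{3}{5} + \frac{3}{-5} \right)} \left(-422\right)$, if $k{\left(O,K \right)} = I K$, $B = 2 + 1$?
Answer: $- \frac{10128}{5} \approx -2025.6$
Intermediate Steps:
$B = 3$
$k{\left(O,K \right)} = - 4 K$
$k{\left(B,- \frac{3}{5} + \frac{3}{-5} \right)} \left(-422\right) = - 4 \left(- \frac{3}{5} + \frac{3}{-5}\right) \left(-422\right) = - 4 \left(\left(-3\right) \frac{1}{5} + 3 \left(- \frac{1}{5}\right)\right) \left(-422\right) = - 4 \left(- \frac{3}{5} - \frac{3}{5}\right) \left(-422\right) = \left(-4\right) \left(- \frac{6}{5}\right) \left(-422\right) = \frac{24}{5} \left(-422\right) = - \frac{10128}{5}$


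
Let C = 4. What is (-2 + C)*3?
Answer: 6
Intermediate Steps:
(-2 + C)*3 = (-2 + 4)*3 = 2*3 = 6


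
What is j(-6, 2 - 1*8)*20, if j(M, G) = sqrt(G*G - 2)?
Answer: 20*sqrt(34) ≈ 116.62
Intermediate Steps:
j(M, G) = sqrt(-2 + G**2) (j(M, G) = sqrt(G**2 - 2) = sqrt(-2 + G**2))
j(-6, 2 - 1*8)*20 = sqrt(-2 + (2 - 1*8)**2)*20 = sqrt(-2 + (2 - 8)**2)*20 = sqrt(-2 + (-6)**2)*20 = sqrt(-2 + 36)*20 = sqrt(34)*20 = 20*sqrt(34)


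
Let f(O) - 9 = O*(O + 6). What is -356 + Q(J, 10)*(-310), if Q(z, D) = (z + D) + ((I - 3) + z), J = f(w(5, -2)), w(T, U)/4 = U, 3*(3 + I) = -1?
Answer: -50978/3 ≈ -16993.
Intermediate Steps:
I = -10/3 (I = -3 + (1/3)*(-1) = -3 - 1/3 = -10/3 ≈ -3.3333)
w(T, U) = 4*U
f(O) = 9 + O*(6 + O) (f(O) = 9 + O*(O + 6) = 9 + O*(6 + O))
J = 25 (J = 9 + (4*(-2))**2 + 6*(4*(-2)) = 9 + (-8)**2 + 6*(-8) = 9 + 64 - 48 = 25)
Q(z, D) = -19/3 + D + 2*z (Q(z, D) = (z + D) + ((-10/3 - 3) + z) = (D + z) + (-19/3 + z) = -19/3 + D + 2*z)
-356 + Q(J, 10)*(-310) = -356 + (-19/3 + 10 + 2*25)*(-310) = -356 + (-19/3 + 10 + 50)*(-310) = -356 + (161/3)*(-310) = -356 - 49910/3 = -50978/3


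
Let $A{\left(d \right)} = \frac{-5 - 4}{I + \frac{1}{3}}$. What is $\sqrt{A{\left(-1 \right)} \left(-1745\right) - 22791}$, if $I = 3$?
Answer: $\frac{i \sqrt{72318}}{2} \approx 134.46 i$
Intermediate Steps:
$A{\left(d \right)} = - \frac{27}{10}$ ($A{\left(d \right)} = \frac{-5 - 4}{3 + \frac{1}{3}} = - \frac{9}{3 + \frac{1}{3}} = - \frac{9}{\frac{10}{3}} = \left(-9\right) \frac{3}{10} = - \frac{27}{10}$)
$\sqrt{A{\left(-1 \right)} \left(-1745\right) - 22791} = \sqrt{\left(- \frac{27}{10}\right) \left(-1745\right) - 22791} = \sqrt{\frac{9423}{2} - 22791} = \sqrt{- \frac{36159}{2}} = \frac{i \sqrt{72318}}{2}$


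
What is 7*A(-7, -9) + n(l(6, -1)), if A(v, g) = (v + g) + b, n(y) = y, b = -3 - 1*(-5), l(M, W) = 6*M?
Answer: -62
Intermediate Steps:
b = 2 (b = -3 + 5 = 2)
A(v, g) = 2 + g + v (A(v, g) = (v + g) + 2 = (g + v) + 2 = 2 + g + v)
7*A(-7, -9) + n(l(6, -1)) = 7*(2 - 9 - 7) + 6*6 = 7*(-14) + 36 = -98 + 36 = -62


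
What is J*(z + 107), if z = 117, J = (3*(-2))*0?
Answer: 0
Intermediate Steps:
J = 0 (J = -6*0 = 0)
J*(z + 107) = 0*(117 + 107) = 0*224 = 0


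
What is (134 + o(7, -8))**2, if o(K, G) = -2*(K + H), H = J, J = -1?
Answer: 14884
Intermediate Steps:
H = -1
o(K, G) = 2 - 2*K (o(K, G) = -2*(K - 1) = -2*(-1 + K) = 2 - 2*K)
(134 + o(7, -8))**2 = (134 + (2 - 2*7))**2 = (134 + (2 - 14))**2 = (134 - 12)**2 = 122**2 = 14884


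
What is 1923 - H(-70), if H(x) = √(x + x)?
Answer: 1923 - 2*I*√35 ≈ 1923.0 - 11.832*I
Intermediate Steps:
H(x) = √2*√x (H(x) = √(2*x) = √2*√x)
1923 - H(-70) = 1923 - √2*√(-70) = 1923 - √2*I*√70 = 1923 - 2*I*√35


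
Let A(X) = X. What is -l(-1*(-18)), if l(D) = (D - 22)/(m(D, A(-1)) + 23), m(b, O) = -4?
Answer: 4/19 ≈ 0.21053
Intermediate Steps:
l(D) = -22/19 + D/19 (l(D) = (D - 22)/(-4 + 23) = (-22 + D)/19 = (-22 + D)*(1/19) = -22/19 + D/19)
-l(-1*(-18)) = -(-22/19 + (-1*(-18))/19) = -(-22/19 + (1/19)*18) = -(-22/19 + 18/19) = -1*(-4/19) = 4/19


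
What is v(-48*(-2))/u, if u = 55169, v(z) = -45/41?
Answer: -45/2261929 ≈ -1.9895e-5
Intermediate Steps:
v(z) = -45/41 (v(z) = -45*1/41 = -45/41)
v(-48*(-2))/u = -45/41/55169 = -45/41*1/55169 = -45/2261929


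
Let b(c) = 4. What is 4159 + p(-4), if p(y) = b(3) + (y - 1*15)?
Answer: 4144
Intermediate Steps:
p(y) = -11 + y (p(y) = 4 + (y - 1*15) = 4 + (y - 15) = 4 + (-15 + y) = -11 + y)
4159 + p(-4) = 4159 + (-11 - 4) = 4159 - 15 = 4144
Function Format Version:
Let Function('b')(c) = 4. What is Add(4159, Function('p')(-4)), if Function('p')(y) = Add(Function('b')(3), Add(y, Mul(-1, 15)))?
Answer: 4144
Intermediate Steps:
Function('p')(y) = Add(-11, y) (Function('p')(y) = Add(4, Add(y, Mul(-1, 15))) = Add(4, Add(y, -15)) = Add(4, Add(-15, y)) = Add(-11, y))
Add(4159, Function('p')(-4)) = Add(4159, Add(-11, -4)) = Add(4159, -15) = 4144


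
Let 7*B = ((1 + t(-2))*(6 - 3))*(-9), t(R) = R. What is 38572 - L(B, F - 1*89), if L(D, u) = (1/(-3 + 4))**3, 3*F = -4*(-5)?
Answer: 38571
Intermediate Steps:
F = 20/3 (F = (-4*(-5))/3 = (1/3)*20 = 20/3 ≈ 6.6667)
B = 27/7 (B = (((1 - 2)*(6 - 3))*(-9))/7 = (-1*3*(-9))/7 = (-3*(-9))/7 = (1/7)*27 = 27/7 ≈ 3.8571)
L(D, u) = 1 (L(D, u) = (1/1)**3 = 1**3 = 1)
38572 - L(B, F - 1*89) = 38572 - 1*1 = 38572 - 1 = 38571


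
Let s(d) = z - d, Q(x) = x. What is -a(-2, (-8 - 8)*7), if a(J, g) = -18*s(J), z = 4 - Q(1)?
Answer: 90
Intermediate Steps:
z = 3 (z = 4 - 1*1 = 4 - 1 = 3)
s(d) = 3 - d
a(J, g) = -54 + 18*J (a(J, g) = -18*(3 - J) = -54 + 18*J)
-a(-2, (-8 - 8)*7) = -(-54 + 18*(-2)) = -(-54 - 36) = -1*(-90) = 90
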